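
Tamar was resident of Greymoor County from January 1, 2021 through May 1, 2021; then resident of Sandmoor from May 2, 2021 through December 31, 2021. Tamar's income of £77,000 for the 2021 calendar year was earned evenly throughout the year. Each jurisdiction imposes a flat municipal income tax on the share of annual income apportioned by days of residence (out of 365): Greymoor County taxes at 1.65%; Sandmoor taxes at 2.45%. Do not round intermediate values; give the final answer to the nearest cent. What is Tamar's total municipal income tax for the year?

Greymoor County, January 1 – May 1, 2021: 121 days → £77,000 × 1.65% × 121/365 = £421.1795
Sandmoor, May 2 – December 31, 2021: 244 days → £77,000 × 2.45% × 244/365 = £1,261.1123
Total = £1,682.2918

£1,682.29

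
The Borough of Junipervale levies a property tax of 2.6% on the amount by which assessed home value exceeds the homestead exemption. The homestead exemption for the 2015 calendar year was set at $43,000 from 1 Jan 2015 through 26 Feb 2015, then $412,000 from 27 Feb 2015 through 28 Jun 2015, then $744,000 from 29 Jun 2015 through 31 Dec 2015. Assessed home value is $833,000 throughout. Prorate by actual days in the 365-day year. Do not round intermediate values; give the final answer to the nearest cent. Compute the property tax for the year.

1 Jan – 26 Feb 2015: 57 days, exemption $43,000 → ($833,000 − $43,000) × 2.6% × 57/365 = $3,207.6164
27 Feb – 28 Jun 2015: 122 days, exemption $412,000 → ($833,000 − $412,000) × 2.6% × 122/365 = $3,658.6630
29 Jun – 31 Dec 2015: 186 days, exemption $744,000 → ($833,000 − $744,000) × 2.6% × 186/365 = $1,179.1890
Total = $8,045.4685

$8,045.47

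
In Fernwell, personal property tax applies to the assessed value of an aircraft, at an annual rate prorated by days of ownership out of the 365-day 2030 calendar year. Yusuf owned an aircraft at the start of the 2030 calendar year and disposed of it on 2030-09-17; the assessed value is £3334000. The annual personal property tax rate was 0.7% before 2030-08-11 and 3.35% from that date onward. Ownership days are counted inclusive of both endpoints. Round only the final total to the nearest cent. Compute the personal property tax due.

£25822.52

2030-01-01 to 2030-08-10: 222 days at 0.7% → £3334000 × 0.7% × 222/365 = £14194.6192
2030-08-11 to 2030-09-17: 38 days at 3.35% → £3334000 × 3.35% × 38/365 = £11627.8959
Total = £25822.5151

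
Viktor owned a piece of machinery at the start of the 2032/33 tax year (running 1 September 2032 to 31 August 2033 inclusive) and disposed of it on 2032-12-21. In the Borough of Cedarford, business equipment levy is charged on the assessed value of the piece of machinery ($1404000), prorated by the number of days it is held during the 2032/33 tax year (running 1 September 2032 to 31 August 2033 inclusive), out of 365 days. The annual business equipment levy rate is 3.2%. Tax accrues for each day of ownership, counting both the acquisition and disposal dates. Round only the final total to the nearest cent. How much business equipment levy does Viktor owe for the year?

$13786.13

Days held (2032-09-01 to 2032-12-21): 112 out of 365
Tax = $1404000 × 3.2% × 112/365 = $13786.1260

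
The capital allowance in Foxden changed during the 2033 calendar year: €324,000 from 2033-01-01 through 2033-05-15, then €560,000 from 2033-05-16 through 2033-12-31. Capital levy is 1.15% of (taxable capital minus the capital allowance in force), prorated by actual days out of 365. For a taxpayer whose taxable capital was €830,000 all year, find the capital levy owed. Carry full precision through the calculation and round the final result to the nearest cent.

€4,108.81

2033-01-01 to 2033-05-15: 135 days, exemption €324,000 → (€830,000 − €324,000) × 1.15% × 135/365 = €2,152.2329
2033-05-16 to 2033-12-31: 230 days, exemption €560,000 → (€830,000 − €560,000) × 1.15% × 230/365 = €1,956.5753
Total = €4,108.8082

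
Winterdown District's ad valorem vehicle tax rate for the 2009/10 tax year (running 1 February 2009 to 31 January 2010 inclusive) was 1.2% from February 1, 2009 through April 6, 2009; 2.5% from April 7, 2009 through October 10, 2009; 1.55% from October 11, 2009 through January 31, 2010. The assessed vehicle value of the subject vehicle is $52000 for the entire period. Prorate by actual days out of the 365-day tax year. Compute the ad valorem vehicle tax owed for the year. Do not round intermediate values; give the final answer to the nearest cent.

February 1 – April 6, 2009: 65 days at 1.2% → $52000 × 1.2% × 65/365 = $111.1233
April 7 – October 10, 2009: 187 days at 2.5% → $52000 × 2.5% × 187/365 = $666.0274
October 11, 2009 – January 31, 2010: 113 days at 1.55% → $52000 × 1.55% × 113/365 = $249.5288
Total = $1026.6795

$1026.68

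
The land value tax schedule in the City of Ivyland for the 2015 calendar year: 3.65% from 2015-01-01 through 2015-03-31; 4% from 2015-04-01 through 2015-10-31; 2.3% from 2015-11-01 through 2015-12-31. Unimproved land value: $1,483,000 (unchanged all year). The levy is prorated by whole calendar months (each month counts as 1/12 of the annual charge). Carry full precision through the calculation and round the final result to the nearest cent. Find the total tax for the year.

$53,820.54

2015-01-01 to 2015-03-31: 3 months at 3.65% → $1,483,000 × 3.65% × 3/12 = $13,532.3750
2015-04-01 to 2015-10-31: 7 months at 4% → $1,483,000 × 4% × 7/12 = $34,603.3333
2015-11-01 to 2015-12-31: 2 months at 2.3% → $1,483,000 × 2.3% × 2/12 = $5,684.8333
Total = $53,820.5417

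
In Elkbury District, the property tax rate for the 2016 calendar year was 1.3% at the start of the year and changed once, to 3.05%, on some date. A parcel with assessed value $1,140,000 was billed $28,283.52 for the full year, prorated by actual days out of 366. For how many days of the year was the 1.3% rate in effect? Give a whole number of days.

119 days

Let d = days at the first rate; then 366 − d days at the second rate.
$1,140,000 × [1.3%·d + 3.05%·(366−d)] / 366 = $28,283.52
Solving gives d = 119, so the new rate took effect on 29 Apr 2016.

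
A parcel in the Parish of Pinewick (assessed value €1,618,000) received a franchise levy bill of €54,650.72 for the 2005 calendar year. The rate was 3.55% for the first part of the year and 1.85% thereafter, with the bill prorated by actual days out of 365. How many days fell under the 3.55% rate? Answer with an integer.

Let d = days at the first rate; then 365 − d days at the second rate.
€1,618,000 × [3.55%·d + 1.85%·(365−d)] / 365 = €54,650.72
Solving gives d = 328, so the new rate took effect on 25 November 2005.

328 days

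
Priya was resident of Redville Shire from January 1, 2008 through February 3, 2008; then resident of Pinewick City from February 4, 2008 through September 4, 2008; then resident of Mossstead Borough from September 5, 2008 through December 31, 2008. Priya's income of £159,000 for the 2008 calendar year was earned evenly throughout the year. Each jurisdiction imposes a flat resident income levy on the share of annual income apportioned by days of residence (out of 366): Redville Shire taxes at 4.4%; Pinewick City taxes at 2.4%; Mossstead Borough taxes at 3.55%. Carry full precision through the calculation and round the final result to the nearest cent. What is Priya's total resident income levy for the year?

Redville Shire, January 1 – February 3, 2008: 34 days → £159,000 × 4.4% × 34/366 = £649.9016
Pinewick City, February 4 – September 4, 2008: 214 days → £159,000 × 2.4% × 214/366 = £2,231.2131
Mossstead Borough, September 5 – December 31, 2008: 118 days → £159,000 × 3.55% × 118/366 = £1,819.8115
Total = £4,700.9262

£4,700.93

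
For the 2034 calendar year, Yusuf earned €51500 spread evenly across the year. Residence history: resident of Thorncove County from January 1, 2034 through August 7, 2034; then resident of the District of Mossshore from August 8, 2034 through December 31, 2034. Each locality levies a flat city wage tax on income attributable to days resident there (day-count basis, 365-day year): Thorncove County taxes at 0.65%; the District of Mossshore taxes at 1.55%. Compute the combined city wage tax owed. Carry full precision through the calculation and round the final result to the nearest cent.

€520.15

Thorncove County, January 1 – August 7, 2034: 219 days → €51500 × 0.65% × 219/365 = €200.8500
The District of Mossshore, August 8 – December 31, 2034: 146 days → €51500 × 1.55% × 146/365 = €319.3000
Total = €520.1500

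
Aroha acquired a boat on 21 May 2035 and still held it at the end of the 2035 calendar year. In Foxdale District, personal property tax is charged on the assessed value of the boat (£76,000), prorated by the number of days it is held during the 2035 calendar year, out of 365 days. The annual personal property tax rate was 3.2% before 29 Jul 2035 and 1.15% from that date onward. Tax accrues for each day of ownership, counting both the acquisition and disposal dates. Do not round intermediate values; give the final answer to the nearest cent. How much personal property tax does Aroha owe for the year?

£833.29

21 May – 28 Jul 2035: 69 days at 3.2% → £76,000 × 3.2% × 69/365 = £459.7479
29 Jul – 31 Dec 2035: 156 days at 1.15% → £76,000 × 1.15% × 156/365 = £373.5452
Total = £833.2932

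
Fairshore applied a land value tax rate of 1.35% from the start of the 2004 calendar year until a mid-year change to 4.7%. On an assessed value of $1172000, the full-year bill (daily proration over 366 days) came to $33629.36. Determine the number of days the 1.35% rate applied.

200 days

Let d = days at the first rate; then 366 − d days at the second rate.
$1172000 × [1.35%·d + 4.7%·(366−d)] / 366 = $33629.36
Solving gives d = 200, so the new rate took effect on 19 July 2004.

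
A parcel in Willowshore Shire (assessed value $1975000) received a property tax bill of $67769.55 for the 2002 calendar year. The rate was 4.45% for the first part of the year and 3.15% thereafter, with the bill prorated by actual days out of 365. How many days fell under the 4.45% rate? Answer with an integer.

Let d = days at the first rate; then 365 − d days at the second rate.
$1975000 × [4.45%·d + 3.15%·(365−d)] / 365 = $67769.55
Solving gives d = 79, so the new rate took effect on 21 Mar 2002.

79 days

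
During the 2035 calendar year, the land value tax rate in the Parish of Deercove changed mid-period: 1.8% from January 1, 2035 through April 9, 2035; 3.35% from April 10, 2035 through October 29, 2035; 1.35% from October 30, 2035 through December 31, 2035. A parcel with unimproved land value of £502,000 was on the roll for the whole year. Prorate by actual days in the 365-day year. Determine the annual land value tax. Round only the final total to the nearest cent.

January 1 – April 9, 2035: 99 days at 1.8% → £502,000 × 1.8% × 99/365 = £2,450.8603
April 10 – October 29, 2035: 203 days at 3.35% → £502,000 × 3.35% × 203/365 = £9,353.0164
October 30 – December 31, 2035: 63 days at 1.35% → £502,000 × 1.35% × 63/365 = £1,169.7288
Total = £12,973.6055

£12,973.61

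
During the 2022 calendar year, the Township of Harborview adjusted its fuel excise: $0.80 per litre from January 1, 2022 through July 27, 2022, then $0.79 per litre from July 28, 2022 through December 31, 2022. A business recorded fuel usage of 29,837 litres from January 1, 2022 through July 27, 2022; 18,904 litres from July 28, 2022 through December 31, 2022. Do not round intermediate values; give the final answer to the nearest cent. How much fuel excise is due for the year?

January 1 – July 27, 2022: 29,837 litres at $0.80/litre → $23,869.60
July 28 – December 31, 2022: 18,904 litres at $0.79/litre → $14,934.16

$38,803.76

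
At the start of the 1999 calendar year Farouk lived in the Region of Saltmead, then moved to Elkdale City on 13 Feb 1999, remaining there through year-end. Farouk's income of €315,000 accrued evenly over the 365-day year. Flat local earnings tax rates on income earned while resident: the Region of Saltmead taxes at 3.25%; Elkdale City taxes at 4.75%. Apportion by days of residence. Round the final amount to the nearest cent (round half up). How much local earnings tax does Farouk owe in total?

€14,405.86

The Region of Saltmead, 1 Jan – 12 Feb 1999: 43 days → €315,000 × 3.25% × 43/365 = €1,206.0616
Elkdale City, 13 Feb – 31 Dec 1999: 322 days → €315,000 × 4.75% × 322/365 = €13,199.7945
Total = €14,405.8562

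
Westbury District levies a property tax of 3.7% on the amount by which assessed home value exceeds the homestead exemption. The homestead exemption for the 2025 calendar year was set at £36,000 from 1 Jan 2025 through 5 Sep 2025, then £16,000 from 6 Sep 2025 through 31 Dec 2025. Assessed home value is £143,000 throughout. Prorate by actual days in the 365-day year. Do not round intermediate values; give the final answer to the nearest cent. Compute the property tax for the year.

1 Jan – 5 Sep 2025: 248 days, exemption £36,000 → (£143,000 − £36,000) × 3.7% × 248/365 = £2,689.9507
6 Sep – 31 Dec 2025: 117 days, exemption £16,000 → (£143,000 − £16,000) × 3.7% × 117/365 = £1,506.2548
Total = £4,196.2055

£4,196.21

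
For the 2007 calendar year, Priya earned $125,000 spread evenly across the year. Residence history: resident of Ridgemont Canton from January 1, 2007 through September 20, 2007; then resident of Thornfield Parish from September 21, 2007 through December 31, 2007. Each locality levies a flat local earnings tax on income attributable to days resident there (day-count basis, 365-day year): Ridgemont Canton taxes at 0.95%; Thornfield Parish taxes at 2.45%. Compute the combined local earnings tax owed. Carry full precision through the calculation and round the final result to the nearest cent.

$1,711.47

Ridgemont Canton, January 1 – September 20, 2007: 263 days → $125,000 × 0.95% × 263/365 = $855.6507
Thornfield Parish, September 21 – December 31, 2007: 102 days → $125,000 × 2.45% × 102/365 = $855.8219
Total = $1,711.4726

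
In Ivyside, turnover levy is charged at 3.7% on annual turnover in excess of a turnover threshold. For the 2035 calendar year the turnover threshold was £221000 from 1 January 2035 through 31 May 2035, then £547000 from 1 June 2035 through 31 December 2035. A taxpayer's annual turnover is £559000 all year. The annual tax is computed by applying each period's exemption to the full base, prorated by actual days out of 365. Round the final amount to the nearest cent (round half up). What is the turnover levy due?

1 January – 31 May 2035: 151 days, exemption £221000 → (£559000 − £221000) × 3.7% × 151/365 = £5173.7151
1 June – 31 December 2035: 214 days, exemption £547000 → (£559000 − £547000) × 3.7% × 214/365 = £260.3178
Total = £5434.0329

£5434.03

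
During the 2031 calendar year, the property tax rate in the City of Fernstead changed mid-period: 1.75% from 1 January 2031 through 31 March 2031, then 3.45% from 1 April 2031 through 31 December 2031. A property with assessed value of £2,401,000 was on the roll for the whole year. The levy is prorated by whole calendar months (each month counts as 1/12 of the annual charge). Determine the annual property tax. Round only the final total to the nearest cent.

1 January – 31 March 2031: 3 months at 1.75% → £2,401,000 × 1.75% × 3/12 = £10,504.3750
1 April – 31 December 2031: 9 months at 3.45% → £2,401,000 × 3.45% × 9/12 = £62,125.8750
Total = £72,630.2500

£72,630.25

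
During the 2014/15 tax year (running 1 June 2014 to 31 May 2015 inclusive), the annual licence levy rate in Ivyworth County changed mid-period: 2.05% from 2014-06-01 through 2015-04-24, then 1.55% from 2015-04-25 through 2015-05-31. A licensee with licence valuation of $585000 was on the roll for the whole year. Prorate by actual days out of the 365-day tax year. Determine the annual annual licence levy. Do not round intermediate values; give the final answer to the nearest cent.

$11695.99

2014-06-01 to 2015-04-24: 328 days at 2.05% → $585000 × 2.05% × 328/365 = $10776.8219
2015-04-25 to 2015-05-31: 37 days at 1.55% → $585000 × 1.55% × 37/365 = $919.1712
Total = $11695.9932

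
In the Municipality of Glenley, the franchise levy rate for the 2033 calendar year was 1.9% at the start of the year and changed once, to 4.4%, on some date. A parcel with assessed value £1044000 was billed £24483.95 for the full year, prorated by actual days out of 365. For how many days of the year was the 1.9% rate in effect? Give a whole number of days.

Let d = days at the first rate; then 365 − d days at the second rate.
£1044000 × [1.9%·d + 4.4%·(365−d)] / 365 = £24483.95
Solving gives d = 300, so the new rate took effect on 28 October 2033.

300 days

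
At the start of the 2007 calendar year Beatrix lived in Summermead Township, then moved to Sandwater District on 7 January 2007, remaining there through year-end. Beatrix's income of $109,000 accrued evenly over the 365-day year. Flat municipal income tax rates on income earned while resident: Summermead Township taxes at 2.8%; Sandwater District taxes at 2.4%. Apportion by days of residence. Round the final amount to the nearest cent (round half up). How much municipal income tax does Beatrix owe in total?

$2,623.17

Summermead Township, 1 January – 6 January 2007: 6 days → $109,000 × 2.8% × 6/365 = $50.1699
Sandwater District, 7 January – 31 December 2007: 359 days → $109,000 × 2.4% × 359/365 = $2,572.9973
Total = $2,623.1671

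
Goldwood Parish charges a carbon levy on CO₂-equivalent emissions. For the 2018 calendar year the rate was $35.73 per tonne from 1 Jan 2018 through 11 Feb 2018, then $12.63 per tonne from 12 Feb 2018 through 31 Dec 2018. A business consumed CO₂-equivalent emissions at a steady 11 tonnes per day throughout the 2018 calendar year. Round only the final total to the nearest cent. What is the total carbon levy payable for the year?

$61381.65

1 Jan – 11 Feb 2018: 42 days × 11 tonnes/day = 462 tonnes at $35.73/tonne → $16507.26
12 Feb – 31 Dec 2018: 323 days × 11 tonnes/day = 3,553 tonnes at $12.63/tonne → $44874.39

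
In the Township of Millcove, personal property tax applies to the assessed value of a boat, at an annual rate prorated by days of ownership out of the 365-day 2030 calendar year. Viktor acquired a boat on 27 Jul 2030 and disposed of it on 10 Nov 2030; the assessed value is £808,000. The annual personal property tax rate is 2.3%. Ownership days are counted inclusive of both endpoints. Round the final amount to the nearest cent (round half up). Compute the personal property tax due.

Days held (27 Jul – 10 Nov 2030): 107 out of 365
Tax = £808,000 × 2.3% × 107/365 = £5,447.9123

£5,447.91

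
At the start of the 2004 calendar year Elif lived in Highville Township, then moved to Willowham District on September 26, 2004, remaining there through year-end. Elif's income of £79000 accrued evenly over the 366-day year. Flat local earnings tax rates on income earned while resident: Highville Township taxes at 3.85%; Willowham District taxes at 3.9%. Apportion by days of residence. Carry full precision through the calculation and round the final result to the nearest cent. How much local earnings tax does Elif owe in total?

£3051.97

Highville Township, January 1 – September 25, 2004: 269 days → £79000 × 3.85% × 269/366 = £2235.4194
Willowham District, September 26 – December 31, 2004: 97 days → £79000 × 3.9% × 97/366 = £816.5492
Total = £3051.9686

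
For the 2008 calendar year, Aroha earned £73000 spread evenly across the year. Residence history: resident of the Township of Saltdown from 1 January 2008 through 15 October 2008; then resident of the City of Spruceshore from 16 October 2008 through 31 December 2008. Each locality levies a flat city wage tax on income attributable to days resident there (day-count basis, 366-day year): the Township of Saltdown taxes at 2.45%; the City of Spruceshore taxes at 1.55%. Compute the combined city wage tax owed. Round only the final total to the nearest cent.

£1650.28

The Township of Saltdown, 1 January – 15 October 2008: 289 days → £73000 × 2.45% × 289/366 = £1412.2309
The City of Spruceshore, 16 October – 31 December 2008: 77 days → £73000 × 1.55% × 77/366 = £238.0478
Total = £1650.2787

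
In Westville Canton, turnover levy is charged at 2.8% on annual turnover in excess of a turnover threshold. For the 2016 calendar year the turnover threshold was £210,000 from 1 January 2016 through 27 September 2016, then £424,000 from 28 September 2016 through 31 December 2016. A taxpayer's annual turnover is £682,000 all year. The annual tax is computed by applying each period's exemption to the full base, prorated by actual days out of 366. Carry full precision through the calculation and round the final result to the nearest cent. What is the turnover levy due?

1 January – 27 September 2016: 271 days, exemption £210,000 → (£682,000 − £210,000) × 2.8% × 271/366 = £9,785.6175
28 September – 31 December 2016: 95 days, exemption £424,000 → (£682,000 − £424,000) × 2.8% × 95/366 = £1,875.0820
Total = £11,660.6995

£11,660.70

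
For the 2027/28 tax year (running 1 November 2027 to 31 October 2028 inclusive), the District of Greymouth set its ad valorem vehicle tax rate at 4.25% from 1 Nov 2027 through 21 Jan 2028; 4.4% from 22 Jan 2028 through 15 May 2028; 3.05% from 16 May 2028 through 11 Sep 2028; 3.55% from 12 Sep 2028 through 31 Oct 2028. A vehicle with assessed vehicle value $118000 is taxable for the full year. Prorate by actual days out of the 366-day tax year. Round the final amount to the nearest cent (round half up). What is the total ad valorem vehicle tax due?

$4497.38

1 Nov 2027 – 21 Jan 2028: 82 days at 4.25% → $118000 × 4.25% × 82/366 = $1123.5792
22 Jan – 15 May 2028: 115 days at 4.4% → $118000 × 4.4% × 115/366 = $1631.3661
16 May – 11 Sep 2028: 119 days at 3.05% → $118000 × 3.05% × 119/366 = $1170.1667
12 Sep – 31 Oct 2028: 50 days at 3.55% → $118000 × 3.55% × 50/366 = $572.2678
Total = $4497.3798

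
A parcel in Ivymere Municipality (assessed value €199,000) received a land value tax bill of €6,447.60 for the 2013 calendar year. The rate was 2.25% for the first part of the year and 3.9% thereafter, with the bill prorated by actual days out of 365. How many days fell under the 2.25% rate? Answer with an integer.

146 days

Let d = days at the first rate; then 365 − d days at the second rate.
€199,000 × [2.25%·d + 3.9%·(365−d)] / 365 = €6,447.60
Solving gives d = 146, so the new rate took effect on May 27, 2013.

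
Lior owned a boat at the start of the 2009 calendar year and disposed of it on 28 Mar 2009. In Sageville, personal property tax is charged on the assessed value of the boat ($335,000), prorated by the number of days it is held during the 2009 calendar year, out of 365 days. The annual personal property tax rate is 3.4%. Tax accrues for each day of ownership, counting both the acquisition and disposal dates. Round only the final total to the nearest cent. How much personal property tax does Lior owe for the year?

$2,714.88

Days held (1 Jan – 28 Mar 2009): 87 out of 365
Tax = $335,000 × 3.4% × 87/365 = $2,714.8767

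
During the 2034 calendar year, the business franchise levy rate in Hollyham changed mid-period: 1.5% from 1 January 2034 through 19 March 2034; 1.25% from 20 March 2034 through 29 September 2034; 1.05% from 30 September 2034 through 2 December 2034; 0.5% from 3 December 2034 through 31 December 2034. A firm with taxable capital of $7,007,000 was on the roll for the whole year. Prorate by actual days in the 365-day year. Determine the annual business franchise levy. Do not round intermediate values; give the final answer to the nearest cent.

$84,698.31

1 January – 19 March 2034: 78 days at 1.5% → $7,007,000 × 1.5% × 78/365 = $22,460.7945
20 March – 29 September 2034: 194 days at 1.25% → $7,007,000 × 1.25% × 194/365 = $46,553.3562
30 September – 2 December 2034: 64 days at 1.05% → $7,007,000 × 1.05% × 64/365 = $12,900.5589
3 December – 31 December 2034: 29 days at 0.5% → $7,007,000 × 0.5% × 29/365 = $2,783.6027
Total = $84,698.3123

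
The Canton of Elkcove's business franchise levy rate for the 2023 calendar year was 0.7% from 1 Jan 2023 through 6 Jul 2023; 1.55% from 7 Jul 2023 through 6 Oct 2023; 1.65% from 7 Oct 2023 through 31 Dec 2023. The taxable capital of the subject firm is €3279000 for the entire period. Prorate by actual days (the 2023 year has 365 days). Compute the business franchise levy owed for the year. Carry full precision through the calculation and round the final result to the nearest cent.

€37317.72

1 Jan – 6 Jul 2023: 187 days at 0.7% → €3279000 × 0.7% × 187/365 = €11759.4822
7 Jul – 6 Oct 2023: 92 days at 1.55% → €3279000 × 1.55% × 92/365 = €12810.5589
7 Oct – 31 Dec 2023: 86 days at 1.65% → €3279000 × 1.65% × 86/365 = €12747.6740
Total = €37317.7151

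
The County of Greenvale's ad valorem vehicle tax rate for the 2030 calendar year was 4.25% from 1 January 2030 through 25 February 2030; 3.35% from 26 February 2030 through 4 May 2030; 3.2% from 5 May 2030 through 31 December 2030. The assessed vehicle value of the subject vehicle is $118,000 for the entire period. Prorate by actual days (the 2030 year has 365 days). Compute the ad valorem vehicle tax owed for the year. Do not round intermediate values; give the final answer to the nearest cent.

1 January – 25 February 2030: 56 days at 4.25% → $118,000 × 4.25% × 56/365 = $769.4247
26 February – 4 May 2030: 68 days at 3.35% → $118,000 × 3.35% × 68/365 = $736.4493
5 May – 31 December 2030: 241 days at 3.2% → $118,000 × 3.2% × 241/365 = $2,493.1945
Total = $3,999.0685

$3,999.07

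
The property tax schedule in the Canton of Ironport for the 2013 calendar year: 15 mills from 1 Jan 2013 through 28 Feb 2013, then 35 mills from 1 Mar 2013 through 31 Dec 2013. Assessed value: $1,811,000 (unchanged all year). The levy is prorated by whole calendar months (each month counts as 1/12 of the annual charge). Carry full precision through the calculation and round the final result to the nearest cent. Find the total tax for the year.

$57,348.33

1 Jan – 28 Feb 2013: 2 months at 15 mills → $1,811,000 × 1.5% × 2/12 = $4,527.5000
1 Mar – 31 Dec 2013: 10 months at 35 mills → $1,811,000 × 3.5% × 10/12 = $52,820.8333
Total = $57,348.3333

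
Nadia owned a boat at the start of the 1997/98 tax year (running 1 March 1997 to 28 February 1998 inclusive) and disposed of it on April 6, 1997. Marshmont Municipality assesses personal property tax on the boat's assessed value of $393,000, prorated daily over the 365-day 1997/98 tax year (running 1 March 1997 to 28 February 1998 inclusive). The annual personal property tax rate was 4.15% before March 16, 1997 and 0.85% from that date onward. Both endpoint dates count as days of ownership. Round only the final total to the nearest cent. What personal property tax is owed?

$871.60

March 1 – March 15, 1997: 15 days at 4.15% → $393,000 × 4.15% × 15/365 = $670.2534
March 16 – April 6, 1997: 22 days at 0.85% → $393,000 × 0.85% × 22/365 = $201.3452
Total = $871.5986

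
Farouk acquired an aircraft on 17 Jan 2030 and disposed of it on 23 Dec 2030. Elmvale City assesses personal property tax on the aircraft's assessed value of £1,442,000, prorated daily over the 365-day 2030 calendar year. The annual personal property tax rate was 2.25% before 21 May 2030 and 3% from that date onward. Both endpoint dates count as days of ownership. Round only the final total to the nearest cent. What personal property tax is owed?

£36,741.37

17 Jan – 20 May 2030: 124 days at 2.25% → £1,442,000 × 2.25% × 124/365 = £11,022.4110
21 May – 23 Dec 2030: 217 days at 3% → £1,442,000 × 3% × 217/365 = £25,718.9589
Total = £36,741.3699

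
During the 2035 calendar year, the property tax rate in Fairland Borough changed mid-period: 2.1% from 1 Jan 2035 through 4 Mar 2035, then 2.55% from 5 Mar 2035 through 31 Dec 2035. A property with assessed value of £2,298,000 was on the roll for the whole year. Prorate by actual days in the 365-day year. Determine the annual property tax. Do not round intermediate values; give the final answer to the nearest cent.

1 Jan – 4 Mar 2035: 63 days at 2.1% → £2,298,000 × 2.1% × 63/365 = £8,329.4630
5 Mar – 31 Dec 2035: 302 days at 2.55% → £2,298,000 × 2.55% × 302/365 = £48,484.6521
Total = £56,814.1151

£56,814.12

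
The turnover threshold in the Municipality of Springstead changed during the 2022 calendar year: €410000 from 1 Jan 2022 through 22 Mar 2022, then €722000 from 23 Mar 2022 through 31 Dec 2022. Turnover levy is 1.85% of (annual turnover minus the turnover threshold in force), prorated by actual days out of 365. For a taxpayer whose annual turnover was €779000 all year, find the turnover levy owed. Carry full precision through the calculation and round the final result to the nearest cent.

€2335.41

1 Jan – 22 Mar 2022: 81 days, exemption €410000 → (€779000 − €410000) × 1.85% × 81/365 = €1514.9219
23 Mar – 31 Dec 2022: 284 days, exemption €722000 → (€779000 − €722000) × 1.85% × 284/365 = €820.4877
Total = €2335.4096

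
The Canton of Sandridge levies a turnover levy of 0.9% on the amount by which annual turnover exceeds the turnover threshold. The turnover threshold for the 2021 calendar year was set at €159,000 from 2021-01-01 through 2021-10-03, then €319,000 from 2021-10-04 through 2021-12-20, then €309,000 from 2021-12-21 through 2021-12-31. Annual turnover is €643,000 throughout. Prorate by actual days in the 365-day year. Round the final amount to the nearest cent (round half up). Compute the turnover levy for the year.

2021-01-01 to 2021-10-03: 276 days, exemption €159,000 → (€643,000 − €159,000) × 0.9% × 276/365 = €3,293.8521
2021-10-04 to 2021-12-20: 78 days, exemption €319,000 → (€643,000 − €319,000) × 0.9% × 78/365 = €623.1452
2021-12-21 to 2021-12-31: 11 days, exemption €309,000 → (€643,000 − €309,000) × 0.9% × 11/365 = €90.5918
Total = €4,007.5890

€4,007.59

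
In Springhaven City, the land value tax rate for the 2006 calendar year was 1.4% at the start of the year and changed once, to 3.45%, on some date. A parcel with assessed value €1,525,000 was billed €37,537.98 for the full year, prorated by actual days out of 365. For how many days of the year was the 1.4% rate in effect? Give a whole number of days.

176 days

Let d = days at the first rate; then 365 − d days at the second rate.
€1,525,000 × [1.4%·d + 3.45%·(365−d)] / 365 = €37,537.98
Solving gives d = 176, so the new rate took effect on 26 Jun 2006.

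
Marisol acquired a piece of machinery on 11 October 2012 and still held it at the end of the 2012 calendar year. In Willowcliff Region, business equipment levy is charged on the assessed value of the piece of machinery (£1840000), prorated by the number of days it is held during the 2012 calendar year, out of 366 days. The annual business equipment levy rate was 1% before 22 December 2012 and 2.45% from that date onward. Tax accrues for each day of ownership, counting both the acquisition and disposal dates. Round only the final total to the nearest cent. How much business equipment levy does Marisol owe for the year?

11 October – 21 December 2012: 72 days at 1% → £1840000 × 1% × 72/366 = £3619.6721
22 December – 31 December 2012: 10 days at 2.45% → £1840000 × 2.45% × 10/366 = £1231.6940
Total = £4851.3661

£4851.37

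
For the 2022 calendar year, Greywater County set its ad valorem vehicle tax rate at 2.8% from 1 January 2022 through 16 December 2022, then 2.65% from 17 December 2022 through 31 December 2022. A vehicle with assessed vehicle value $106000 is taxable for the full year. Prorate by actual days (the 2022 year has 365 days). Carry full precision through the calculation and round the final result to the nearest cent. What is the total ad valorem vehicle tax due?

$2961.47

1 January – 16 December 2022: 350 days at 2.8% → $106000 × 2.8% × 350/365 = $2846.0274
17 December – 31 December 2022: 15 days at 2.65% → $106000 × 2.65% × 15/365 = $115.4384
Total = $2961.4658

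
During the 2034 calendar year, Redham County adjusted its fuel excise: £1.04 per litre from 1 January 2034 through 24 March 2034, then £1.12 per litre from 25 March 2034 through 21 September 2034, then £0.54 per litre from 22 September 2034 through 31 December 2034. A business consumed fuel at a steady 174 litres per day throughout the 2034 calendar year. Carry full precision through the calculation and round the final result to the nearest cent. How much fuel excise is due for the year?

1 January – 24 March 2034: 83 days × 174 litres/day = 14,442 litres at £1.04/litre → £15,019.68
25 March – 21 September 2034: 181 days × 174 litres/day = 31,494 litres at £1.12/litre → £35,273.28
22 September – 31 December 2034: 101 days × 174 litres/day = 17,574 litres at £0.54/litre → £9,489.96

£59,782.92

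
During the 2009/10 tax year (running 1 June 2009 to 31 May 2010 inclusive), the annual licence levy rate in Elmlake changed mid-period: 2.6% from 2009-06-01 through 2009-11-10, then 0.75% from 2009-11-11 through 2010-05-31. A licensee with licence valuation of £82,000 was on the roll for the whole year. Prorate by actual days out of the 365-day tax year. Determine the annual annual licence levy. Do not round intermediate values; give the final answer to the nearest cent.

2009-06-01 to 2009-11-10: 163 days at 2.6% → £82,000 × 2.6% × 163/365 = £952.0986
2009-11-11 to 2010-05-31: 202 days at 0.75% → £82,000 × 0.75% × 202/365 = £340.3562
Total = £1,292.4548

£1,292.45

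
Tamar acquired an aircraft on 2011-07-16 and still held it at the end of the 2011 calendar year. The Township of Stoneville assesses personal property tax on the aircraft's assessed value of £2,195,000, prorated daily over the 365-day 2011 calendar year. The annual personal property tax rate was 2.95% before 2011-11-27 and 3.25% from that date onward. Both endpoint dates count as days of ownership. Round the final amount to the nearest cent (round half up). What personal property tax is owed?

£30,612.73

2011-07-16 to 2011-11-26: 134 days at 2.95% → £2,195,000 × 2.95% × 134/365 = £23,772.1507
2011-11-27 to 2011-12-31: 35 days at 3.25% → £2,195,000 × 3.25% × 35/365 = £6,840.5822
Total = £30,612.7329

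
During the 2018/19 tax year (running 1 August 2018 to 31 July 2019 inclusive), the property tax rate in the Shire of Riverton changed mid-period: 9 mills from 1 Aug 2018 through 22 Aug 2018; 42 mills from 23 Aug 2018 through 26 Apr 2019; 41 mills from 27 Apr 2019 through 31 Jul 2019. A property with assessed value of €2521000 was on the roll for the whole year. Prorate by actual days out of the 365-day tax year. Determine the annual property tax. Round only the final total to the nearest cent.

1 Aug – 22 Aug 2018: 22 days at 9 mills → €2521000 × 0.9% × 22/365 = €1367.5562
23 Aug 2018 – 26 Apr 2019: 247 days at 42 mills → €2521000 × 4.2% × 247/365 = €71651.6548
27 Apr – 31 Jul 2019: 96 days at 41 mills → €2521000 × 4.1% × 96/365 = €27185.3589
Total = €100204.5699

€100204.57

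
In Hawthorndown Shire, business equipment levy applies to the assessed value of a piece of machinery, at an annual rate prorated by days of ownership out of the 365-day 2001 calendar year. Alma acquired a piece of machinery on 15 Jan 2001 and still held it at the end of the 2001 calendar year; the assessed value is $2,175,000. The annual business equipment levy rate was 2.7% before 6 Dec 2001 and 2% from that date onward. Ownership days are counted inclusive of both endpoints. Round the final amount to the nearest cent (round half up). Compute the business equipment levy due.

15 Jan – 5 Dec 2001: 325 days at 2.7% → $2,175,000 × 2.7% × 325/365 = $52,289.3836
6 Dec – 31 Dec 2001: 26 days at 2% → $2,175,000 × 2% × 26/365 = $3,098.6301
Total = $55,388.0137

$55,388.01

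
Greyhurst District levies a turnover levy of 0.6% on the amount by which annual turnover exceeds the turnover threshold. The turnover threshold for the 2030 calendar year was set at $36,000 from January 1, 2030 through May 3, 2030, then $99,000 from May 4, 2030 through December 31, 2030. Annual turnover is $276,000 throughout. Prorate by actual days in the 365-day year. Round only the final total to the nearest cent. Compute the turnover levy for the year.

January 1 – May 3, 2030: 123 days, exemption $36,000 → ($276,000 − $36,000) × 0.6% × 123/365 = $485.2603
May 4 – December 31, 2030: 242 days, exemption $99,000 → ($276,000 − $99,000) × 0.6% × 242/365 = $704.1205
Total = $1,189.3808

$1,189.38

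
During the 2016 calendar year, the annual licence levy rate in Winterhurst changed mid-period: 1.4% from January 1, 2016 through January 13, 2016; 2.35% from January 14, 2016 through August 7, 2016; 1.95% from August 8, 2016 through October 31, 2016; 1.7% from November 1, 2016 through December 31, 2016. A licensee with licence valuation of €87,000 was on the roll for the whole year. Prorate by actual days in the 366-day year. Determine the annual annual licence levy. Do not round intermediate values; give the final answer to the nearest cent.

€1,840.07

January 1 – January 13, 2016: 13 days at 1.4% → €87,000 × 1.4% × 13/366 = €43.2623
January 14 – August 7, 2016: 207 days at 2.35% → €87,000 × 2.35% × 207/366 = €1,156.3156
August 8 – October 31, 2016: 85 days at 1.95% → €87,000 × 1.95% × 85/366 = €393.9959
November 1 – December 31, 2016: 61 days at 1.7% → €87,000 × 1.7% × 61/366 = €246.5000
Total = €1,840.0738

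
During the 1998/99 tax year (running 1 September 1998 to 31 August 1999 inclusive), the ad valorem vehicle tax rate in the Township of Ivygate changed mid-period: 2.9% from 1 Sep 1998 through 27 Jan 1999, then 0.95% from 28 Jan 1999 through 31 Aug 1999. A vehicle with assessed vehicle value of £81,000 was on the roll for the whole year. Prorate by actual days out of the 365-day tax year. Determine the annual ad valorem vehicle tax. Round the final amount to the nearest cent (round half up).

1 Sep 1998 – 27 Jan 1999: 149 days at 2.9% → £81,000 × 2.9% × 149/365 = £958.9068
28 Jan – 31 Aug 1999: 216 days at 0.95% → £81,000 × 0.95% × 216/365 = £455.3753
Total = £1,414.2822

£1,414.28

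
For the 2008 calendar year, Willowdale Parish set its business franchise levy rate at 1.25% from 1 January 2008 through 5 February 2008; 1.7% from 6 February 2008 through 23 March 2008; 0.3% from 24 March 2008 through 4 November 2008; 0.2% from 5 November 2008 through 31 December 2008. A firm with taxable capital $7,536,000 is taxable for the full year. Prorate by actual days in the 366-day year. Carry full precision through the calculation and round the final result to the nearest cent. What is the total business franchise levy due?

$42,024.52

1 January – 5 February 2008: 36 days at 1.25% → $7,536,000 × 1.25% × 36/366 = $9,265.5738
6 February – 23 March 2008: 47 days at 1.7% → $7,536,000 × 1.7% × 47/366 = $16,451.5410
24 March – 4 November 2008: 226 days at 0.3% → $7,536,000 × 0.3% × 226/366 = $13,960.1311
5 November – 31 December 2008: 57 days at 0.2% → $7,536,000 × 0.2% × 57/366 = $2,347.2787
Total = $42,024.5246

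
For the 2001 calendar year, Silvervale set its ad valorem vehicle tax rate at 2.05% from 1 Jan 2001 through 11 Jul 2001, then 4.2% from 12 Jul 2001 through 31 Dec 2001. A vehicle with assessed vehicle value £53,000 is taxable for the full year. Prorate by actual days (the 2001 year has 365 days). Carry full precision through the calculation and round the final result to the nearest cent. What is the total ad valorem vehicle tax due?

£1,626.59

1 Jan – 11 Jul 2001: 192 days at 2.05% → £53,000 × 2.05% × 192/365 = £571.5288
12 Jul – 31 Dec 2001: 173 days at 4.2% → £53,000 × 4.2% × 173/365 = £1,055.0630
Total = £1,626.5918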